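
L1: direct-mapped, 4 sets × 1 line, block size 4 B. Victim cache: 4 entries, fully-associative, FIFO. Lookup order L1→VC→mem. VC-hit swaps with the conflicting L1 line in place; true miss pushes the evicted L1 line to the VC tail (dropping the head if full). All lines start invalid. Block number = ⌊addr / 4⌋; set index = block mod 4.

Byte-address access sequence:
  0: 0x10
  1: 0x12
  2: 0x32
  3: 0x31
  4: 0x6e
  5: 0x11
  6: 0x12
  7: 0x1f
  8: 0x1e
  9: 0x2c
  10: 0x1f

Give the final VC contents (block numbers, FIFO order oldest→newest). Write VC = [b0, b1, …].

#0 0x10→b4/s0 MISS; vc=[]
#1 0x12→b4/s0 L1-HIT; vc=[]
#2 0x32→b12/s0 MISS; vc=[4]
#3 0x31→b12/s0 L1-HIT; vc=[4]
#4 0x6e→b27/s3 MISS; vc=[4]
#5 0x11→b4/s0 VC-HIT; vc=[12]
#6 0x12→b4/s0 L1-HIT; vc=[12]
#7 0x1f→b7/s3 MISS; vc=[12,27]
#8 0x1e→b7/s3 L1-HIT; vc=[12,27]
#9 0x2c→b11/s3 MISS; vc=[12,27,7]
#10 0x1f→b7/s3 VC-HIT; vc=[12,27,11]

VC = [12, 27, 11]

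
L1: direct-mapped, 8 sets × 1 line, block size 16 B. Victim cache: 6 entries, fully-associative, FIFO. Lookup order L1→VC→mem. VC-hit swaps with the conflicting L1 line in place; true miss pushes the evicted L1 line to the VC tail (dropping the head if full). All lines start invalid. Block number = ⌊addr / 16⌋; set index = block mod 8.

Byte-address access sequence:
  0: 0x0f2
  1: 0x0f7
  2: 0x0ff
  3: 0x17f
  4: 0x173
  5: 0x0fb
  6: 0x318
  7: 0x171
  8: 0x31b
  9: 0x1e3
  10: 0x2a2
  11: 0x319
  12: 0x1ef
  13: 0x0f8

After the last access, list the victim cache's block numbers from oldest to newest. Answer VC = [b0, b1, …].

VC = [23]

  [0] addr=0xf2 blk=15 s=7: MISS | VC []
  [1] addr=0xf7 blk=15 s=7: L1-HIT | VC []
  [2] addr=0xff blk=15 s=7: L1-HIT | VC []
  [3] addr=0x17f blk=23 s=7: MISS | VC [15]
  [4] addr=0x173 blk=23 s=7: L1-HIT | VC [15]
  [5] addr=0xfb blk=15 s=7: VC-HIT | VC [23]
  [6] addr=0x318 blk=49 s=1: MISS | VC [23]
  [7] addr=0x171 blk=23 s=7: VC-HIT | VC [15]
  [8] addr=0x31b blk=49 s=1: L1-HIT | VC [15]
  [9] addr=0x1e3 blk=30 s=6: MISS | VC [15]
  [10] addr=0x2a2 blk=42 s=2: MISS | VC [15]
  [11] addr=0x319 blk=49 s=1: L1-HIT | VC [15]
  [12] addr=0x1ef blk=30 s=6: L1-HIT | VC [15]
  [13] addr=0xf8 blk=15 s=7: VC-HIT | VC [23]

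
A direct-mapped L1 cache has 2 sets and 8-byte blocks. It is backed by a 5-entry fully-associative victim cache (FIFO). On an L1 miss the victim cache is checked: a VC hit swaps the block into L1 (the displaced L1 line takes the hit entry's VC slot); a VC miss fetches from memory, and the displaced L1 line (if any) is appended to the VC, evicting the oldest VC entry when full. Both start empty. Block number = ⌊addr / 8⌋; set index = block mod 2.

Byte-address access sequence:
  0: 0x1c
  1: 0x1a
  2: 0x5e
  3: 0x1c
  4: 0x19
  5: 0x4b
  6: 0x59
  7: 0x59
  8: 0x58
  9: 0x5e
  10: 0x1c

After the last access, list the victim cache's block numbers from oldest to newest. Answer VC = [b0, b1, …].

VC = [9, 11]

  [0] addr=0x1c blk=3 s=1: MISS | VC []
  [1] addr=0x1a blk=3 s=1: L1-HIT | VC []
  [2] addr=0x5e blk=11 s=1: MISS | VC [3]
  [3] addr=0x1c blk=3 s=1: VC-HIT | VC [11]
  [4] addr=0x19 blk=3 s=1: L1-HIT | VC [11]
  [5] addr=0x4b blk=9 s=1: MISS | VC [11, 3]
  [6] addr=0x59 blk=11 s=1: VC-HIT | VC [9, 3]
  [7] addr=0x59 blk=11 s=1: L1-HIT | VC [9, 3]
  [8] addr=0x58 blk=11 s=1: L1-HIT | VC [9, 3]
  [9] addr=0x5e blk=11 s=1: L1-HIT | VC [9, 3]
  [10] addr=0x1c blk=3 s=1: VC-HIT | VC [9, 11]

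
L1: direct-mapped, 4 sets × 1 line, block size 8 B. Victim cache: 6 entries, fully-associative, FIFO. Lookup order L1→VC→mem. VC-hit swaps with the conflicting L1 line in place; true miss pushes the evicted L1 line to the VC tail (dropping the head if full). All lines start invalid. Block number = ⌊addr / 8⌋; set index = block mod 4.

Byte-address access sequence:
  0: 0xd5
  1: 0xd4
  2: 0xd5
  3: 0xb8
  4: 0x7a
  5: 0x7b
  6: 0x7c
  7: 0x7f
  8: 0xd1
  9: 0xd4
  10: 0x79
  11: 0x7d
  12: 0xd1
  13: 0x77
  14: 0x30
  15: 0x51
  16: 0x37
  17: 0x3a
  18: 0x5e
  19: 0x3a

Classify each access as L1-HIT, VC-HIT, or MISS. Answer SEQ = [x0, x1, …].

0: 0xd5 (blk 26, set 2) → MISS  vc=[]
1: 0xd4 (blk 26, set 2) → L1-HIT  vc=[]
2: 0xd5 (blk 26, set 2) → L1-HIT  vc=[]
3: 0xb8 (blk 23, set 3) → MISS  vc=[]
4: 0x7a (blk 15, set 3) → MISS  vc=[23]
5: 0x7b (blk 15, set 3) → L1-HIT  vc=[23]
6: 0x7c (blk 15, set 3) → L1-HIT  vc=[23]
7: 0x7f (blk 15, set 3) → L1-HIT  vc=[23]
8: 0xd1 (blk 26, set 2) → L1-HIT  vc=[23]
9: 0xd4 (blk 26, set 2) → L1-HIT  vc=[23]
10: 0x79 (blk 15, set 3) → L1-HIT  vc=[23]
11: 0x7d (blk 15, set 3) → L1-HIT  vc=[23]
12: 0xd1 (blk 26, set 2) → L1-HIT  vc=[23]
13: 0x77 (blk 14, set 2) → MISS  vc=[23, 26]
14: 0x30 (blk 6, set 2) → MISS  vc=[23, 26, 14]
15: 0x51 (blk 10, set 2) → MISS  vc=[23, 26, 14, 6]
16: 0x37 (blk 6, set 2) → VC-HIT  vc=[23, 26, 14, 10]
17: 0x3a (blk 7, set 3) → MISS  vc=[23, 26, 14, 10, 15]
18: 0x5e (blk 11, set 3) → MISS  vc=[23, 26, 14, 10, 15, 7]
19: 0x3a (blk 7, set 3) → VC-HIT  vc=[23, 26, 14, 10, 15, 11]

SEQ = [MISS, L1-HIT, L1-HIT, MISS, MISS, L1-HIT, L1-HIT, L1-HIT, L1-HIT, L1-HIT, L1-HIT, L1-HIT, L1-HIT, MISS, MISS, MISS, VC-HIT, MISS, MISS, VC-HIT]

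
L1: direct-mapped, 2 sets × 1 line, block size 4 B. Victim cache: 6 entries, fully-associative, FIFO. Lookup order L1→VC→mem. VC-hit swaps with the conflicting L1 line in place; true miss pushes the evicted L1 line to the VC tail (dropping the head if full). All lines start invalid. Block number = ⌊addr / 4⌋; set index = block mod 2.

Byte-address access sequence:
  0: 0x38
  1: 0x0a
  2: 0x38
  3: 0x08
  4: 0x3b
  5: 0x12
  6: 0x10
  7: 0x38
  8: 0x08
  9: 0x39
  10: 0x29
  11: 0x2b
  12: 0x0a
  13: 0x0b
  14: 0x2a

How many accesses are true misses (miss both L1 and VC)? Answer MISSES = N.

#0 0x38→b14/s0 MISS; vc=[]
#1 0xa→b2/s0 MISS; vc=[14]
#2 0x38→b14/s0 VC-HIT; vc=[2]
#3 0x8→b2/s0 VC-HIT; vc=[14]
#4 0x3b→b14/s0 VC-HIT; vc=[2]
#5 0x12→b4/s0 MISS; vc=[2,14]
#6 0x10→b4/s0 L1-HIT; vc=[2,14]
#7 0x38→b14/s0 VC-HIT; vc=[2,4]
#8 0x8→b2/s0 VC-HIT; vc=[14,4]
#9 0x39→b14/s0 VC-HIT; vc=[2,4]
#10 0x29→b10/s0 MISS; vc=[2,4,14]
#11 0x2b→b10/s0 L1-HIT; vc=[2,4,14]
#12 0xa→b2/s0 VC-HIT; vc=[10,4,14]
#13 0xb→b2/s0 L1-HIT; vc=[10,4,14]
#14 0x2a→b10/s0 VC-HIT; vc=[2,4,14]

MISSES = 4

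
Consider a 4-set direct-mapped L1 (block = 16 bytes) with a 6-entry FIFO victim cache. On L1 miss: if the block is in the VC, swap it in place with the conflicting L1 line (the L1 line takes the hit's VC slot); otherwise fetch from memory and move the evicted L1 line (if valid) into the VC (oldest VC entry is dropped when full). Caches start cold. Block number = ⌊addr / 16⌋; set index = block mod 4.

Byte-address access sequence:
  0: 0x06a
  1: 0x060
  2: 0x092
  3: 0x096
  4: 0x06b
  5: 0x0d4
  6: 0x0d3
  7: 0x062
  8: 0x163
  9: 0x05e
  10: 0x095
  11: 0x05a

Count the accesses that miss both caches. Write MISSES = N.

#0 0x6a→b6/s2 MISS; vc=[]
#1 0x60→b6/s2 L1-HIT; vc=[]
#2 0x92→b9/s1 MISS; vc=[]
#3 0x96→b9/s1 L1-HIT; vc=[]
#4 0x6b→b6/s2 L1-HIT; vc=[]
#5 0xd4→b13/s1 MISS; vc=[9]
#6 0xd3→b13/s1 L1-HIT; vc=[9]
#7 0x62→b6/s2 L1-HIT; vc=[9]
#8 0x163→b22/s2 MISS; vc=[9,6]
#9 0x5e→b5/s1 MISS; vc=[9,6,13]
#10 0x95→b9/s1 VC-HIT; vc=[5,6,13]
#11 0x5a→b5/s1 VC-HIT; vc=[9,6,13]

MISSES = 5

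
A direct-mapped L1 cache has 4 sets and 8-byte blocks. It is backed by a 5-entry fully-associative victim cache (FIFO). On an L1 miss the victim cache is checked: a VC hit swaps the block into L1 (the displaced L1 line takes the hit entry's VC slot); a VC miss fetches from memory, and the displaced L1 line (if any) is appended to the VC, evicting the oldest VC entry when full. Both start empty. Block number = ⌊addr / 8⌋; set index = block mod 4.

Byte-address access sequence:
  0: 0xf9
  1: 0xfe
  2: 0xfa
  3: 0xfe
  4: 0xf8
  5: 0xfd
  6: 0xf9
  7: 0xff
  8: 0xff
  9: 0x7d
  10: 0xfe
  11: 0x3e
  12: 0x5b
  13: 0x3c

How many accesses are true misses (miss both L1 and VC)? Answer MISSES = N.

0: 0xf9 (blk 31, set 3) → MISS  vc=[]
1: 0xfe (blk 31, set 3) → L1-HIT  vc=[]
2: 0xfa (blk 31, set 3) → L1-HIT  vc=[]
3: 0xfe (blk 31, set 3) → L1-HIT  vc=[]
4: 0xf8 (blk 31, set 3) → L1-HIT  vc=[]
5: 0xfd (blk 31, set 3) → L1-HIT  vc=[]
6: 0xf9 (blk 31, set 3) → L1-HIT  vc=[]
7: 0xff (blk 31, set 3) → L1-HIT  vc=[]
8: 0xff (blk 31, set 3) → L1-HIT  vc=[]
9: 0x7d (blk 15, set 3) → MISS  vc=[31]
10: 0xfe (blk 31, set 3) → VC-HIT  vc=[15]
11: 0x3e (blk 7, set 3) → MISS  vc=[15, 31]
12: 0x5b (blk 11, set 3) → MISS  vc=[15, 31, 7]
13: 0x3c (blk 7, set 3) → VC-HIT  vc=[15, 31, 11]

MISSES = 4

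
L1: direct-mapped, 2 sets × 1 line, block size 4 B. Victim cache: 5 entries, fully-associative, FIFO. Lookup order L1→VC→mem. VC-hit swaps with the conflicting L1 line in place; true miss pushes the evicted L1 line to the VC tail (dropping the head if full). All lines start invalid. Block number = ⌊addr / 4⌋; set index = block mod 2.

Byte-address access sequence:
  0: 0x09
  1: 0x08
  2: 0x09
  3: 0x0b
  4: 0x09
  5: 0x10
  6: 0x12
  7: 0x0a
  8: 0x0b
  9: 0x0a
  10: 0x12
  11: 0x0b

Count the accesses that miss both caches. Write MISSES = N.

#0 0x9→b2/s0 MISS; vc=[]
#1 0x8→b2/s0 L1-HIT; vc=[]
#2 0x9→b2/s0 L1-HIT; vc=[]
#3 0xb→b2/s0 L1-HIT; vc=[]
#4 0x9→b2/s0 L1-HIT; vc=[]
#5 0x10→b4/s0 MISS; vc=[2]
#6 0x12→b4/s0 L1-HIT; vc=[2]
#7 0xa→b2/s0 VC-HIT; vc=[4]
#8 0xb→b2/s0 L1-HIT; vc=[4]
#9 0xa→b2/s0 L1-HIT; vc=[4]
#10 0x12→b4/s0 VC-HIT; vc=[2]
#11 0xb→b2/s0 VC-HIT; vc=[4]

MISSES = 2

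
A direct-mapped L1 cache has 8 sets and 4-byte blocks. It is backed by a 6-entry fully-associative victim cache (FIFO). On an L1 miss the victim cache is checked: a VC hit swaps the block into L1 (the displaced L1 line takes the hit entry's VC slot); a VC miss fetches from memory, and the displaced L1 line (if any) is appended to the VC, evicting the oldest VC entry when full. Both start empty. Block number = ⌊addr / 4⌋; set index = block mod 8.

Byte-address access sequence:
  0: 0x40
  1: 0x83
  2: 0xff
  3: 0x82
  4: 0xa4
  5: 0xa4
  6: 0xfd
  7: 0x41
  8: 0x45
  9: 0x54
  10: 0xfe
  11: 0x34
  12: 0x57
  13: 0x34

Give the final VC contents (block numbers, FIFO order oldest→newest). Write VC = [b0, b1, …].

VC = [32, 41, 21]

0: 0x40 (blk 16, set 0) → MISS  vc=[]
1: 0x83 (blk 32, set 0) → MISS  vc=[16]
2: 0xff (blk 63, set 7) → MISS  vc=[16]
3: 0x82 (blk 32, set 0) → L1-HIT  vc=[16]
4: 0xa4 (blk 41, set 1) → MISS  vc=[16]
5: 0xa4 (blk 41, set 1) → L1-HIT  vc=[16]
6: 0xfd (blk 63, set 7) → L1-HIT  vc=[16]
7: 0x41 (blk 16, set 0) → VC-HIT  vc=[32]
8: 0x45 (blk 17, set 1) → MISS  vc=[32, 41]
9: 0x54 (blk 21, set 5) → MISS  vc=[32, 41]
10: 0xfe (blk 63, set 7) → L1-HIT  vc=[32, 41]
11: 0x34 (blk 13, set 5) → MISS  vc=[32, 41, 21]
12: 0x57 (blk 21, set 5) → VC-HIT  vc=[32, 41, 13]
13: 0x34 (blk 13, set 5) → VC-HIT  vc=[32, 41, 21]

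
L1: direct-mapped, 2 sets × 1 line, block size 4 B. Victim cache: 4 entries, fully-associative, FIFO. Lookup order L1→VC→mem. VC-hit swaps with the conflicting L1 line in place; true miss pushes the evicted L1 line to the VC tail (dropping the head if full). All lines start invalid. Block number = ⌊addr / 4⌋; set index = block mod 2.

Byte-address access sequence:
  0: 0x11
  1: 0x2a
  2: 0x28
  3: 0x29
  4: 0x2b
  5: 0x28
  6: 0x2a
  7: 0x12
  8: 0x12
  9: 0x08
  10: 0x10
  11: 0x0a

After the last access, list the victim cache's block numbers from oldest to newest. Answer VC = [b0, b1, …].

VC = [10, 4]

0: 0x11 (blk 4, set 0) → MISS  vc=[]
1: 0x2a (blk 10, set 0) → MISS  vc=[4]
2: 0x28 (blk 10, set 0) → L1-HIT  vc=[4]
3: 0x29 (blk 10, set 0) → L1-HIT  vc=[4]
4: 0x2b (blk 10, set 0) → L1-HIT  vc=[4]
5: 0x28 (blk 10, set 0) → L1-HIT  vc=[4]
6: 0x2a (blk 10, set 0) → L1-HIT  vc=[4]
7: 0x12 (blk 4, set 0) → VC-HIT  vc=[10]
8: 0x12 (blk 4, set 0) → L1-HIT  vc=[10]
9: 0x8 (blk 2, set 0) → MISS  vc=[10, 4]
10: 0x10 (blk 4, set 0) → VC-HIT  vc=[10, 2]
11: 0xa (blk 2, set 0) → VC-HIT  vc=[10, 4]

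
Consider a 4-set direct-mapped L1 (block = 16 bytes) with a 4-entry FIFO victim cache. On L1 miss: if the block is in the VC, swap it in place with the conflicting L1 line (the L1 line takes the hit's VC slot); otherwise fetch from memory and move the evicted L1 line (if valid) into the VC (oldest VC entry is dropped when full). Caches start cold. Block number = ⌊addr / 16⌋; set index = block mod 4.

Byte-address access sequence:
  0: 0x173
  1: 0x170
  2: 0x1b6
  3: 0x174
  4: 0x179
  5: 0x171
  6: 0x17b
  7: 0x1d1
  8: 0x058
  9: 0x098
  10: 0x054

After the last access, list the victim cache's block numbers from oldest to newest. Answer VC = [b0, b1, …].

0: 0x173 (blk 23, set 3) → MISS  vc=[]
1: 0x170 (blk 23, set 3) → L1-HIT  vc=[]
2: 0x1b6 (blk 27, set 3) → MISS  vc=[23]
3: 0x174 (blk 23, set 3) → VC-HIT  vc=[27]
4: 0x179 (blk 23, set 3) → L1-HIT  vc=[27]
5: 0x171 (blk 23, set 3) → L1-HIT  vc=[27]
6: 0x17b (blk 23, set 3) → L1-HIT  vc=[27]
7: 0x1d1 (blk 29, set 1) → MISS  vc=[27]
8: 0x58 (blk 5, set 1) → MISS  vc=[27, 29]
9: 0x98 (blk 9, set 1) → MISS  vc=[27, 29, 5]
10: 0x54 (blk 5, set 1) → VC-HIT  vc=[27, 29, 9]

VC = [27, 29, 9]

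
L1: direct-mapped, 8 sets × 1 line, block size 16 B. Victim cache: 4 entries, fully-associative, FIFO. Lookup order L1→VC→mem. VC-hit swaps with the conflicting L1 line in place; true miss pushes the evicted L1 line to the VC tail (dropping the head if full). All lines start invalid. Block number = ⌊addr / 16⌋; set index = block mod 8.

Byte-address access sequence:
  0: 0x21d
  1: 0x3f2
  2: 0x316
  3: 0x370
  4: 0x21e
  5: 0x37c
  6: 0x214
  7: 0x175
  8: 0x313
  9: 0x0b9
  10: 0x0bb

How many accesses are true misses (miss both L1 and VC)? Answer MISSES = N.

MISSES = 6

0: 0x21d (blk 33, set 1) → MISS  vc=[]
1: 0x3f2 (blk 63, set 7) → MISS  vc=[]
2: 0x316 (blk 49, set 1) → MISS  vc=[33]
3: 0x370 (blk 55, set 7) → MISS  vc=[33, 63]
4: 0x21e (blk 33, set 1) → VC-HIT  vc=[49, 63]
5: 0x37c (blk 55, set 7) → L1-HIT  vc=[49, 63]
6: 0x214 (blk 33, set 1) → L1-HIT  vc=[49, 63]
7: 0x175 (blk 23, set 7) → MISS  vc=[49, 63, 55]
8: 0x313 (blk 49, set 1) → VC-HIT  vc=[33, 63, 55]
9: 0xb9 (blk 11, set 3) → MISS  vc=[33, 63, 55]
10: 0xbb (blk 11, set 3) → L1-HIT  vc=[33, 63, 55]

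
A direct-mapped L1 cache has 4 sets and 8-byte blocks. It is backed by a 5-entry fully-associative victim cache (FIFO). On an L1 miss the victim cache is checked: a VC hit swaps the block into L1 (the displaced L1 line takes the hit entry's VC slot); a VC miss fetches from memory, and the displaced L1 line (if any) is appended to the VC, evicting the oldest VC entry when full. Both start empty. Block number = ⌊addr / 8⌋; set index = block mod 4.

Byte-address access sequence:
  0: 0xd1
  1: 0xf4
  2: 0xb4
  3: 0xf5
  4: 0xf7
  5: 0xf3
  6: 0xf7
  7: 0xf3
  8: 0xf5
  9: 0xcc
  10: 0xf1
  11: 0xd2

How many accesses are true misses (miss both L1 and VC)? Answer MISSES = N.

MISSES = 4

#0 0xd1→b26/s2 MISS; vc=[]
#1 0xf4→b30/s2 MISS; vc=[26]
#2 0xb4→b22/s2 MISS; vc=[26,30]
#3 0xf5→b30/s2 VC-HIT; vc=[26,22]
#4 0xf7→b30/s2 L1-HIT; vc=[26,22]
#5 0xf3→b30/s2 L1-HIT; vc=[26,22]
#6 0xf7→b30/s2 L1-HIT; vc=[26,22]
#7 0xf3→b30/s2 L1-HIT; vc=[26,22]
#8 0xf5→b30/s2 L1-HIT; vc=[26,22]
#9 0xcc→b25/s1 MISS; vc=[26,22]
#10 0xf1→b30/s2 L1-HIT; vc=[26,22]
#11 0xd2→b26/s2 VC-HIT; vc=[30,22]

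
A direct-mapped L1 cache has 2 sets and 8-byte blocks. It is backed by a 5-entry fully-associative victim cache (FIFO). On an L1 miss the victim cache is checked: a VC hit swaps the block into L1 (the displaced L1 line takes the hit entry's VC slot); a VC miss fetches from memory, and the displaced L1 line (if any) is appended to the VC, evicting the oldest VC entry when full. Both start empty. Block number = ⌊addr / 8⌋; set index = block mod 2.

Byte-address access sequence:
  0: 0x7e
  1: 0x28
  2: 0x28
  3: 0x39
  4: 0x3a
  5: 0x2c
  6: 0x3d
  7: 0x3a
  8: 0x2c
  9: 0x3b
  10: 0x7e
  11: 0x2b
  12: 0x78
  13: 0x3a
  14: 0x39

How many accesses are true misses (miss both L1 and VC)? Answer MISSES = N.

  [0] addr=0x7e blk=15 s=1: MISS | VC []
  [1] addr=0x28 blk=5 s=1: MISS | VC [15]
  [2] addr=0x28 blk=5 s=1: L1-HIT | VC [15]
  [3] addr=0x39 blk=7 s=1: MISS | VC [15, 5]
  [4] addr=0x3a blk=7 s=1: L1-HIT | VC [15, 5]
  [5] addr=0x2c blk=5 s=1: VC-HIT | VC [15, 7]
  [6] addr=0x3d blk=7 s=1: VC-HIT | VC [15, 5]
  [7] addr=0x3a blk=7 s=1: L1-HIT | VC [15, 5]
  [8] addr=0x2c blk=5 s=1: VC-HIT | VC [15, 7]
  [9] addr=0x3b blk=7 s=1: VC-HIT | VC [15, 5]
  [10] addr=0x7e blk=15 s=1: VC-HIT | VC [7, 5]
  [11] addr=0x2b blk=5 s=1: VC-HIT | VC [7, 15]
  [12] addr=0x78 blk=15 s=1: VC-HIT | VC [7, 5]
  [13] addr=0x3a blk=7 s=1: VC-HIT | VC [15, 5]
  [14] addr=0x39 blk=7 s=1: L1-HIT | VC [15, 5]

MISSES = 3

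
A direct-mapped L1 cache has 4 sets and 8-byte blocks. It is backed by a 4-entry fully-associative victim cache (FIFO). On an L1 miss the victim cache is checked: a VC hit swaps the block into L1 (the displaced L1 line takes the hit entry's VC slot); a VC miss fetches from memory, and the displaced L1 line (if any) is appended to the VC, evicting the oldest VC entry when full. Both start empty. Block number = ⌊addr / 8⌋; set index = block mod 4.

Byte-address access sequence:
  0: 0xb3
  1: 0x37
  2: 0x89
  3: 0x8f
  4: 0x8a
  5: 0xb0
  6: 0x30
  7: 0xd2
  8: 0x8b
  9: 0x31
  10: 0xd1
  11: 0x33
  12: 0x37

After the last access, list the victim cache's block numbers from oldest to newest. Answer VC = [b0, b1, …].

VC = [22, 26]

0: 0xb3 (blk 22, set 2) → MISS  vc=[]
1: 0x37 (blk 6, set 2) → MISS  vc=[22]
2: 0x89 (blk 17, set 1) → MISS  vc=[22]
3: 0x8f (blk 17, set 1) → L1-HIT  vc=[22]
4: 0x8a (blk 17, set 1) → L1-HIT  vc=[22]
5: 0xb0 (blk 22, set 2) → VC-HIT  vc=[6]
6: 0x30 (blk 6, set 2) → VC-HIT  vc=[22]
7: 0xd2 (blk 26, set 2) → MISS  vc=[22, 6]
8: 0x8b (blk 17, set 1) → L1-HIT  vc=[22, 6]
9: 0x31 (blk 6, set 2) → VC-HIT  vc=[22, 26]
10: 0xd1 (blk 26, set 2) → VC-HIT  vc=[22, 6]
11: 0x33 (blk 6, set 2) → VC-HIT  vc=[22, 26]
12: 0x37 (blk 6, set 2) → L1-HIT  vc=[22, 26]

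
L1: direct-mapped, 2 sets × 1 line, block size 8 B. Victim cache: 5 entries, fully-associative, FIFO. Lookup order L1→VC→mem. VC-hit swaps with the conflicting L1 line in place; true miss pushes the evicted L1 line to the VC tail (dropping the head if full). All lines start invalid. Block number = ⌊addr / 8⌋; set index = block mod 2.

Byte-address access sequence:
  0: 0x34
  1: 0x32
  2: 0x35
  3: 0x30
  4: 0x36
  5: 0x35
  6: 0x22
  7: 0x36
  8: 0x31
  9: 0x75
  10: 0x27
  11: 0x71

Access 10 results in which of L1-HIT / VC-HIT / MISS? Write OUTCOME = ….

OUTCOME = VC-HIT

0: 0x34 (blk 6, set 0) → MISS  vc=[]
1: 0x32 (blk 6, set 0) → L1-HIT  vc=[]
2: 0x35 (blk 6, set 0) → L1-HIT  vc=[]
3: 0x30 (blk 6, set 0) → L1-HIT  vc=[]
4: 0x36 (blk 6, set 0) → L1-HIT  vc=[]
5: 0x35 (blk 6, set 0) → L1-HIT  vc=[]
6: 0x22 (blk 4, set 0) → MISS  vc=[6]
7: 0x36 (blk 6, set 0) → VC-HIT  vc=[4]
8: 0x31 (blk 6, set 0) → L1-HIT  vc=[4]
9: 0x75 (blk 14, set 0) → MISS  vc=[4, 6]
10: 0x27 (blk 4, set 0) → VC-HIT  vc=[14, 6]
11: 0x71 (blk 14, set 0) → VC-HIT  vc=[4, 6]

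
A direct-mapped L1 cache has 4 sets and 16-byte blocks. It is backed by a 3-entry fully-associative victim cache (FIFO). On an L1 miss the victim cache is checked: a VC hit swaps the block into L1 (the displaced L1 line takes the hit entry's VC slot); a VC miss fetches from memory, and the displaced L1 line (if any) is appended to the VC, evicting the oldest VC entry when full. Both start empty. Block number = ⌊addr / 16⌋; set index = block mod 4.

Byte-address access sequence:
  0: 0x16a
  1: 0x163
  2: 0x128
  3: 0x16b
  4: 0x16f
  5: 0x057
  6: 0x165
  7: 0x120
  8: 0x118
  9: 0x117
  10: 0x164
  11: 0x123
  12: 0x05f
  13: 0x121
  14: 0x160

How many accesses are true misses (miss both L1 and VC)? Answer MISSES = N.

MISSES = 4

#0 0x16a→b22/s2 MISS; vc=[]
#1 0x163→b22/s2 L1-HIT; vc=[]
#2 0x128→b18/s2 MISS; vc=[22]
#3 0x16b→b22/s2 VC-HIT; vc=[18]
#4 0x16f→b22/s2 L1-HIT; vc=[18]
#5 0x57→b5/s1 MISS; vc=[18]
#6 0x165→b22/s2 L1-HIT; vc=[18]
#7 0x120→b18/s2 VC-HIT; vc=[22]
#8 0x118→b17/s1 MISS; vc=[22,5]
#9 0x117→b17/s1 L1-HIT; vc=[22,5]
#10 0x164→b22/s2 VC-HIT; vc=[18,5]
#11 0x123→b18/s2 VC-HIT; vc=[22,5]
#12 0x5f→b5/s1 VC-HIT; vc=[22,17]
#13 0x121→b18/s2 L1-HIT; vc=[22,17]
#14 0x160→b22/s2 VC-HIT; vc=[18,17]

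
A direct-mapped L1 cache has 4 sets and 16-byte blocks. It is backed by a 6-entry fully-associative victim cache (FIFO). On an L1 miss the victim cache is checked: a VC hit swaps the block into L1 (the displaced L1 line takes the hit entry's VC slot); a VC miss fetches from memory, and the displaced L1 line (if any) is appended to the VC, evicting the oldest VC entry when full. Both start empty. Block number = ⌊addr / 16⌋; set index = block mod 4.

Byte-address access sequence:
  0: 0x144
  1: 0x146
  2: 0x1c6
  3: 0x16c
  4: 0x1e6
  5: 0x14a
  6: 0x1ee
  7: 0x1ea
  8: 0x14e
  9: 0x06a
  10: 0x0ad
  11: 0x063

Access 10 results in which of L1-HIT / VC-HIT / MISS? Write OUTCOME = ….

0: 0x144 (blk 20, set 0) → MISS  vc=[]
1: 0x146 (blk 20, set 0) → L1-HIT  vc=[]
2: 0x1c6 (blk 28, set 0) → MISS  vc=[20]
3: 0x16c (blk 22, set 2) → MISS  vc=[20]
4: 0x1e6 (blk 30, set 2) → MISS  vc=[20, 22]
5: 0x14a (blk 20, set 0) → VC-HIT  vc=[28, 22]
6: 0x1ee (blk 30, set 2) → L1-HIT  vc=[28, 22]
7: 0x1ea (blk 30, set 2) → L1-HIT  vc=[28, 22]
8: 0x14e (blk 20, set 0) → L1-HIT  vc=[28, 22]
9: 0x6a (blk 6, set 2) → MISS  vc=[28, 22, 30]
10: 0xad (blk 10, set 2) → MISS  vc=[28, 22, 30, 6]
11: 0x63 (blk 6, set 2) → VC-HIT  vc=[28, 22, 30, 10]

OUTCOME = MISS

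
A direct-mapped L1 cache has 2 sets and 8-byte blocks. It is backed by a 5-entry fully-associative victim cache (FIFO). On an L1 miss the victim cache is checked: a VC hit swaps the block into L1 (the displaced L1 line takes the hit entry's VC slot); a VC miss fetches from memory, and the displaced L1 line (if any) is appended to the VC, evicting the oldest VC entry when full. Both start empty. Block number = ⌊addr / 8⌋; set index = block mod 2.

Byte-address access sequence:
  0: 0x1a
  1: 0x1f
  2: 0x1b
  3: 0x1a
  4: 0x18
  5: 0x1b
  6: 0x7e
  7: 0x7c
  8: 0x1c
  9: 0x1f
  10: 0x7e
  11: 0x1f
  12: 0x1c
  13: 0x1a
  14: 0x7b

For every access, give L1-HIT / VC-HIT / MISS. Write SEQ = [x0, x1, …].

#0 0x1a→b3/s1 MISS; vc=[]
#1 0x1f→b3/s1 L1-HIT; vc=[]
#2 0x1b→b3/s1 L1-HIT; vc=[]
#3 0x1a→b3/s1 L1-HIT; vc=[]
#4 0x18→b3/s1 L1-HIT; vc=[]
#5 0x1b→b3/s1 L1-HIT; vc=[]
#6 0x7e→b15/s1 MISS; vc=[3]
#7 0x7c→b15/s1 L1-HIT; vc=[3]
#8 0x1c→b3/s1 VC-HIT; vc=[15]
#9 0x1f→b3/s1 L1-HIT; vc=[15]
#10 0x7e→b15/s1 VC-HIT; vc=[3]
#11 0x1f→b3/s1 VC-HIT; vc=[15]
#12 0x1c→b3/s1 L1-HIT; vc=[15]
#13 0x1a→b3/s1 L1-HIT; vc=[15]
#14 0x7b→b15/s1 VC-HIT; vc=[3]

SEQ = [MISS, L1-HIT, L1-HIT, L1-HIT, L1-HIT, L1-HIT, MISS, L1-HIT, VC-HIT, L1-HIT, VC-HIT, VC-HIT, L1-HIT, L1-HIT, VC-HIT]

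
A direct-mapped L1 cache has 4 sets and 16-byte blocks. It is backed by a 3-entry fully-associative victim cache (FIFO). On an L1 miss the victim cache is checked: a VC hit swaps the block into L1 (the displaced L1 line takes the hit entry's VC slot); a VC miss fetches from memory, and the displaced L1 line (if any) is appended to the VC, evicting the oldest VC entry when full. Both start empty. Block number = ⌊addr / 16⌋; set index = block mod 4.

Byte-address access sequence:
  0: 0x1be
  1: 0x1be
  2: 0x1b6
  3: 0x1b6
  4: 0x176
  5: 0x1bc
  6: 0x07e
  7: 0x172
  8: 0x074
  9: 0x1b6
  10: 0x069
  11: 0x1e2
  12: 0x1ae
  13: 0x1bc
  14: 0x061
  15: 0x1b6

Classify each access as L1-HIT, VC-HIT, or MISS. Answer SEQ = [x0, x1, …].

SEQ = [MISS, L1-HIT, L1-HIT, L1-HIT, MISS, VC-HIT, MISS, VC-HIT, VC-HIT, VC-HIT, MISS, MISS, MISS, L1-HIT, VC-HIT, L1-HIT]

0: 0x1be (blk 27, set 3) → MISS  vc=[]
1: 0x1be (blk 27, set 3) → L1-HIT  vc=[]
2: 0x1b6 (blk 27, set 3) → L1-HIT  vc=[]
3: 0x1b6 (blk 27, set 3) → L1-HIT  vc=[]
4: 0x176 (blk 23, set 3) → MISS  vc=[27]
5: 0x1bc (blk 27, set 3) → VC-HIT  vc=[23]
6: 0x7e (blk 7, set 3) → MISS  vc=[23, 27]
7: 0x172 (blk 23, set 3) → VC-HIT  vc=[7, 27]
8: 0x74 (blk 7, set 3) → VC-HIT  vc=[23, 27]
9: 0x1b6 (blk 27, set 3) → VC-HIT  vc=[23, 7]
10: 0x69 (blk 6, set 2) → MISS  vc=[23, 7]
11: 0x1e2 (blk 30, set 2) → MISS  vc=[23, 7, 6]
12: 0x1ae (blk 26, set 2) → MISS  vc=[7, 6, 30]
13: 0x1bc (blk 27, set 3) → L1-HIT  vc=[7, 6, 30]
14: 0x61 (blk 6, set 2) → VC-HIT  vc=[7, 26, 30]
15: 0x1b6 (blk 27, set 3) → L1-HIT  vc=[7, 26, 30]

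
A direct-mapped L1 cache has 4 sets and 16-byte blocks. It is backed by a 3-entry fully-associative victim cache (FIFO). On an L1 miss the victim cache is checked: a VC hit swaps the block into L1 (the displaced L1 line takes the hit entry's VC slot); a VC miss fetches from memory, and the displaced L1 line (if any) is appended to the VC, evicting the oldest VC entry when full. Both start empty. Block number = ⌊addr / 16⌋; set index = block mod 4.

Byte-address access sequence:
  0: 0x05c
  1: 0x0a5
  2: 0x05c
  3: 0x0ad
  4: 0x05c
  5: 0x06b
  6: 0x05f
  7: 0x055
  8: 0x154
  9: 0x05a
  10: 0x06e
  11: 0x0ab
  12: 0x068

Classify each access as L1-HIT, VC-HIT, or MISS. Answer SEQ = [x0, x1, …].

SEQ = [MISS, MISS, L1-HIT, L1-HIT, L1-HIT, MISS, L1-HIT, L1-HIT, MISS, VC-HIT, L1-HIT, VC-HIT, VC-HIT]

  [0] addr=0x5c blk=5 s=1: MISS | VC []
  [1] addr=0xa5 blk=10 s=2: MISS | VC []
  [2] addr=0x5c blk=5 s=1: L1-HIT | VC []
  [3] addr=0xad blk=10 s=2: L1-HIT | VC []
  [4] addr=0x5c blk=5 s=1: L1-HIT | VC []
  [5] addr=0x6b blk=6 s=2: MISS | VC [10]
  [6] addr=0x5f blk=5 s=1: L1-HIT | VC [10]
  [7] addr=0x55 blk=5 s=1: L1-HIT | VC [10]
  [8] addr=0x154 blk=21 s=1: MISS | VC [10, 5]
  [9] addr=0x5a blk=5 s=1: VC-HIT | VC [10, 21]
  [10] addr=0x6e blk=6 s=2: L1-HIT | VC [10, 21]
  [11] addr=0xab blk=10 s=2: VC-HIT | VC [6, 21]
  [12] addr=0x68 blk=6 s=2: VC-HIT | VC [10, 21]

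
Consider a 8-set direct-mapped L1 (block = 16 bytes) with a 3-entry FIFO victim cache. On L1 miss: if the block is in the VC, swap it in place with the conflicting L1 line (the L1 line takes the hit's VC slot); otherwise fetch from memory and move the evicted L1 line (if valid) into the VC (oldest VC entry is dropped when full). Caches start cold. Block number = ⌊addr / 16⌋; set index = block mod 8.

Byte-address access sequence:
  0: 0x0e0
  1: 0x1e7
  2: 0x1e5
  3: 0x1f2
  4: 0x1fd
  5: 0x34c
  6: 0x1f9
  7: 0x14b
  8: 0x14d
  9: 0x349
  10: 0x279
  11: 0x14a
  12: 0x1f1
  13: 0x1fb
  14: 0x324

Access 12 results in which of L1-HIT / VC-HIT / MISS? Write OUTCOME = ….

  [0] addr=0xe0 blk=14 s=6: MISS | VC []
  [1] addr=0x1e7 blk=30 s=6: MISS | VC [14]
  [2] addr=0x1e5 blk=30 s=6: L1-HIT | VC [14]
  [3] addr=0x1f2 blk=31 s=7: MISS | VC [14]
  [4] addr=0x1fd blk=31 s=7: L1-HIT | VC [14]
  [5] addr=0x34c blk=52 s=4: MISS | VC [14]
  [6] addr=0x1f9 blk=31 s=7: L1-HIT | VC [14]
  [7] addr=0x14b blk=20 s=4: MISS | VC [14, 52]
  [8] addr=0x14d blk=20 s=4: L1-HIT | VC [14, 52]
  [9] addr=0x349 blk=52 s=4: VC-HIT | VC [14, 20]
  [10] addr=0x279 blk=39 s=7: MISS | VC [14, 20, 31]
  [11] addr=0x14a blk=20 s=4: VC-HIT | VC [14, 52, 31]
  [12] addr=0x1f1 blk=31 s=7: VC-HIT | VC [14, 52, 39]
  [13] addr=0x1fb blk=31 s=7: L1-HIT | VC [14, 52, 39]
  [14] addr=0x324 blk=50 s=2: MISS | VC [14, 52, 39]

OUTCOME = VC-HIT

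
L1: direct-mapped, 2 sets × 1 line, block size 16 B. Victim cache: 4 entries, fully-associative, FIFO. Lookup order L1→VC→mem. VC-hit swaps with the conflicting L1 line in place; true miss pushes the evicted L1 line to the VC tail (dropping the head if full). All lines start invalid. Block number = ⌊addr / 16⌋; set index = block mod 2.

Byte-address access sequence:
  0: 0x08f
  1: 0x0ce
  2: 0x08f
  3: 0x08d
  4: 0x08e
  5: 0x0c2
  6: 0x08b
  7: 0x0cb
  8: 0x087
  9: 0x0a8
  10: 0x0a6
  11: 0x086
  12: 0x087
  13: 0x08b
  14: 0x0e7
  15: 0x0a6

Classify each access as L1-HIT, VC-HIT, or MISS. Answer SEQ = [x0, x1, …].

SEQ = [MISS, MISS, VC-HIT, L1-HIT, L1-HIT, VC-HIT, VC-HIT, VC-HIT, VC-HIT, MISS, L1-HIT, VC-HIT, L1-HIT, L1-HIT, MISS, VC-HIT]

#0 0x8f→b8/s0 MISS; vc=[]
#1 0xce→b12/s0 MISS; vc=[8]
#2 0x8f→b8/s0 VC-HIT; vc=[12]
#3 0x8d→b8/s0 L1-HIT; vc=[12]
#4 0x8e→b8/s0 L1-HIT; vc=[12]
#5 0xc2→b12/s0 VC-HIT; vc=[8]
#6 0x8b→b8/s0 VC-HIT; vc=[12]
#7 0xcb→b12/s0 VC-HIT; vc=[8]
#8 0x87→b8/s0 VC-HIT; vc=[12]
#9 0xa8→b10/s0 MISS; vc=[12,8]
#10 0xa6→b10/s0 L1-HIT; vc=[12,8]
#11 0x86→b8/s0 VC-HIT; vc=[12,10]
#12 0x87→b8/s0 L1-HIT; vc=[12,10]
#13 0x8b→b8/s0 L1-HIT; vc=[12,10]
#14 0xe7→b14/s0 MISS; vc=[12,10,8]
#15 0xa6→b10/s0 VC-HIT; vc=[12,14,8]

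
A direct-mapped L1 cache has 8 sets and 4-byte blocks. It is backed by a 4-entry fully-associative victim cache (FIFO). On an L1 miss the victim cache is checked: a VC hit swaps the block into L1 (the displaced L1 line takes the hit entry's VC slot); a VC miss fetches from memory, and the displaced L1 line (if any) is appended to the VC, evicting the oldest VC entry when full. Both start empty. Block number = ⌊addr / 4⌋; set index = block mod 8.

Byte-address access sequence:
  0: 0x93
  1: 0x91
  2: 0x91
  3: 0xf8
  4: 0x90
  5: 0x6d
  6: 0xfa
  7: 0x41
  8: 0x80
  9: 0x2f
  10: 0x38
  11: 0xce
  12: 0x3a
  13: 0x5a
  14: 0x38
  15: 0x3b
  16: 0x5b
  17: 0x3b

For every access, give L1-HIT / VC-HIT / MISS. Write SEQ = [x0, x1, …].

0: 0x93 (blk 36, set 4) → MISS  vc=[]
1: 0x91 (blk 36, set 4) → L1-HIT  vc=[]
2: 0x91 (blk 36, set 4) → L1-HIT  vc=[]
3: 0xf8 (blk 62, set 6) → MISS  vc=[]
4: 0x90 (blk 36, set 4) → L1-HIT  vc=[]
5: 0x6d (blk 27, set 3) → MISS  vc=[]
6: 0xfa (blk 62, set 6) → L1-HIT  vc=[]
7: 0x41 (blk 16, set 0) → MISS  vc=[]
8: 0x80 (blk 32, set 0) → MISS  vc=[16]
9: 0x2f (blk 11, set 3) → MISS  vc=[16, 27]
10: 0x38 (blk 14, set 6) → MISS  vc=[16, 27, 62]
11: 0xce (blk 51, set 3) → MISS  vc=[16, 27, 62, 11]
12: 0x3a (blk 14, set 6) → L1-HIT  vc=[16, 27, 62, 11]
13: 0x5a (blk 22, set 6) → MISS  vc=[27, 62, 11, 14]
14: 0x38 (blk 14, set 6) → VC-HIT  vc=[27, 62, 11, 22]
15: 0x3b (blk 14, set 6) → L1-HIT  vc=[27, 62, 11, 22]
16: 0x5b (blk 22, set 6) → VC-HIT  vc=[27, 62, 11, 14]
17: 0x3b (blk 14, set 6) → VC-HIT  vc=[27, 62, 11, 22]

SEQ = [MISS, L1-HIT, L1-HIT, MISS, L1-HIT, MISS, L1-HIT, MISS, MISS, MISS, MISS, MISS, L1-HIT, MISS, VC-HIT, L1-HIT, VC-HIT, VC-HIT]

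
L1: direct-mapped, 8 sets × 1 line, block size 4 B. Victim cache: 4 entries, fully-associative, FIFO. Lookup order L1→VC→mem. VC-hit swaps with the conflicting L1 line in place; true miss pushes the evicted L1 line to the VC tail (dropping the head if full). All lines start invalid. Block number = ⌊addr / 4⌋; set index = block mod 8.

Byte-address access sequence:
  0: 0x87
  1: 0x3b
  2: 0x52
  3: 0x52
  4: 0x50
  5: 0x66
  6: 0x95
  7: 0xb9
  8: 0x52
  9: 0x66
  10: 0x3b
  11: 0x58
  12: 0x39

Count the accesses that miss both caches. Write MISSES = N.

MISSES = 7

  [0] addr=0x87 blk=33 s=1: MISS | VC []
  [1] addr=0x3b blk=14 s=6: MISS | VC []
  [2] addr=0x52 blk=20 s=4: MISS | VC []
  [3] addr=0x52 blk=20 s=4: L1-HIT | VC []
  [4] addr=0x50 blk=20 s=4: L1-HIT | VC []
  [5] addr=0x66 blk=25 s=1: MISS | VC [33]
  [6] addr=0x95 blk=37 s=5: MISS | VC [33]
  [7] addr=0xb9 blk=46 s=6: MISS | VC [33, 14]
  [8] addr=0x52 blk=20 s=4: L1-HIT | VC [33, 14]
  [9] addr=0x66 blk=25 s=1: L1-HIT | VC [33, 14]
  [10] addr=0x3b blk=14 s=6: VC-HIT | VC [33, 46]
  [11] addr=0x58 blk=22 s=6: MISS | VC [33, 46, 14]
  [12] addr=0x39 blk=14 s=6: VC-HIT | VC [33, 46, 22]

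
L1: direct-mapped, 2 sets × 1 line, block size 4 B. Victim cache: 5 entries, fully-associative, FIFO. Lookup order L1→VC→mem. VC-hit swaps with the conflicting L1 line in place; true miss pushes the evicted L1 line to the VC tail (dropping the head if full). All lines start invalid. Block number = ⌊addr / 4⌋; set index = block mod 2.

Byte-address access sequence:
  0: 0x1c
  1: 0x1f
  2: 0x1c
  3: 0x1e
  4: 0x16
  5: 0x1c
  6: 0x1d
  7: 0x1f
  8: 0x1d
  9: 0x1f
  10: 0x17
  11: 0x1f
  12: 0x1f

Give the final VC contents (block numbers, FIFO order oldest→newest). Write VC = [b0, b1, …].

VC = [5]

0: 0x1c (blk 7, set 1) → MISS  vc=[]
1: 0x1f (blk 7, set 1) → L1-HIT  vc=[]
2: 0x1c (blk 7, set 1) → L1-HIT  vc=[]
3: 0x1e (blk 7, set 1) → L1-HIT  vc=[]
4: 0x16 (blk 5, set 1) → MISS  vc=[7]
5: 0x1c (blk 7, set 1) → VC-HIT  vc=[5]
6: 0x1d (blk 7, set 1) → L1-HIT  vc=[5]
7: 0x1f (blk 7, set 1) → L1-HIT  vc=[5]
8: 0x1d (blk 7, set 1) → L1-HIT  vc=[5]
9: 0x1f (blk 7, set 1) → L1-HIT  vc=[5]
10: 0x17 (blk 5, set 1) → VC-HIT  vc=[7]
11: 0x1f (blk 7, set 1) → VC-HIT  vc=[5]
12: 0x1f (blk 7, set 1) → L1-HIT  vc=[5]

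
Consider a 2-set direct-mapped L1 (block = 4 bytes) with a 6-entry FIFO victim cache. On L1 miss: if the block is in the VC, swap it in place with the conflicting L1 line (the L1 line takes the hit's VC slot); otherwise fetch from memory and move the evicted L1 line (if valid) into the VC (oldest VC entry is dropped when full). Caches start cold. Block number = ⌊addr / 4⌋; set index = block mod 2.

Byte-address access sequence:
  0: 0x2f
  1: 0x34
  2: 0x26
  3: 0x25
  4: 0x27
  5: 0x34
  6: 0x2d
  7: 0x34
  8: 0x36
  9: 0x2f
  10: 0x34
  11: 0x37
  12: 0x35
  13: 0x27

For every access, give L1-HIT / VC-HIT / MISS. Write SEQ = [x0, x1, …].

SEQ = [MISS, MISS, MISS, L1-HIT, L1-HIT, VC-HIT, VC-HIT, VC-HIT, L1-HIT, VC-HIT, VC-HIT, L1-HIT, L1-HIT, VC-HIT]

#0 0x2f→b11/s1 MISS; vc=[]
#1 0x34→b13/s1 MISS; vc=[11]
#2 0x26→b9/s1 MISS; vc=[11,13]
#3 0x25→b9/s1 L1-HIT; vc=[11,13]
#4 0x27→b9/s1 L1-HIT; vc=[11,13]
#5 0x34→b13/s1 VC-HIT; vc=[11,9]
#6 0x2d→b11/s1 VC-HIT; vc=[13,9]
#7 0x34→b13/s1 VC-HIT; vc=[11,9]
#8 0x36→b13/s1 L1-HIT; vc=[11,9]
#9 0x2f→b11/s1 VC-HIT; vc=[13,9]
#10 0x34→b13/s1 VC-HIT; vc=[11,9]
#11 0x37→b13/s1 L1-HIT; vc=[11,9]
#12 0x35→b13/s1 L1-HIT; vc=[11,9]
#13 0x27→b9/s1 VC-HIT; vc=[11,13]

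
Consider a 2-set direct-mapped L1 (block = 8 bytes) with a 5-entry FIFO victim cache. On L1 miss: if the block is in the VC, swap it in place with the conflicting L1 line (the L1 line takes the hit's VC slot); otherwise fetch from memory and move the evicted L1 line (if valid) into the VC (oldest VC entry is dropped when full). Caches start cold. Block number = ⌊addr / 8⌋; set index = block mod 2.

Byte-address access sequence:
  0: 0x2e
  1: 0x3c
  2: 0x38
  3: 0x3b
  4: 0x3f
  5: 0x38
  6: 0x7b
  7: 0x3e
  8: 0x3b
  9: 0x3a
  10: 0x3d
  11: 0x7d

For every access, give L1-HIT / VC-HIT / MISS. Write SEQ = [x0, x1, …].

SEQ = [MISS, MISS, L1-HIT, L1-HIT, L1-HIT, L1-HIT, MISS, VC-HIT, L1-HIT, L1-HIT, L1-HIT, VC-HIT]

#0 0x2e→b5/s1 MISS; vc=[]
#1 0x3c→b7/s1 MISS; vc=[5]
#2 0x38→b7/s1 L1-HIT; vc=[5]
#3 0x3b→b7/s1 L1-HIT; vc=[5]
#4 0x3f→b7/s1 L1-HIT; vc=[5]
#5 0x38→b7/s1 L1-HIT; vc=[5]
#6 0x7b→b15/s1 MISS; vc=[5,7]
#7 0x3e→b7/s1 VC-HIT; vc=[5,15]
#8 0x3b→b7/s1 L1-HIT; vc=[5,15]
#9 0x3a→b7/s1 L1-HIT; vc=[5,15]
#10 0x3d→b7/s1 L1-HIT; vc=[5,15]
#11 0x7d→b15/s1 VC-HIT; vc=[5,7]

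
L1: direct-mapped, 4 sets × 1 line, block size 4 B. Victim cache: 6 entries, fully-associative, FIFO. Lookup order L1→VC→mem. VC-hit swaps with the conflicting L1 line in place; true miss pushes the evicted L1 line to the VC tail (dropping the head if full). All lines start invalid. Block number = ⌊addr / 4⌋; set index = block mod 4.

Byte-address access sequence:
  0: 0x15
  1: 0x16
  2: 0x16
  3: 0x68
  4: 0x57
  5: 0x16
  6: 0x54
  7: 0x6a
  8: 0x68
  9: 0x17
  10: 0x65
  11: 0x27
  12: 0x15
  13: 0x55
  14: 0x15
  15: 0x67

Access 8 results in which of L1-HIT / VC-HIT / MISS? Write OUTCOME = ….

OUTCOME = L1-HIT

  [0] addr=0x15 blk=5 s=1: MISS | VC []
  [1] addr=0x16 blk=5 s=1: L1-HIT | VC []
  [2] addr=0x16 blk=5 s=1: L1-HIT | VC []
  [3] addr=0x68 blk=26 s=2: MISS | VC []
  [4] addr=0x57 blk=21 s=1: MISS | VC [5]
  [5] addr=0x16 blk=5 s=1: VC-HIT | VC [21]
  [6] addr=0x54 blk=21 s=1: VC-HIT | VC [5]
  [7] addr=0x6a blk=26 s=2: L1-HIT | VC [5]
  [8] addr=0x68 blk=26 s=2: L1-HIT | VC [5]
  [9] addr=0x17 blk=5 s=1: VC-HIT | VC [21]
  [10] addr=0x65 blk=25 s=1: MISS | VC [21, 5]
  [11] addr=0x27 blk=9 s=1: MISS | VC [21, 5, 25]
  [12] addr=0x15 blk=5 s=1: VC-HIT | VC [21, 9, 25]
  [13] addr=0x55 blk=21 s=1: VC-HIT | VC [5, 9, 25]
  [14] addr=0x15 blk=5 s=1: VC-HIT | VC [21, 9, 25]
  [15] addr=0x67 blk=25 s=1: VC-HIT | VC [21, 9, 5]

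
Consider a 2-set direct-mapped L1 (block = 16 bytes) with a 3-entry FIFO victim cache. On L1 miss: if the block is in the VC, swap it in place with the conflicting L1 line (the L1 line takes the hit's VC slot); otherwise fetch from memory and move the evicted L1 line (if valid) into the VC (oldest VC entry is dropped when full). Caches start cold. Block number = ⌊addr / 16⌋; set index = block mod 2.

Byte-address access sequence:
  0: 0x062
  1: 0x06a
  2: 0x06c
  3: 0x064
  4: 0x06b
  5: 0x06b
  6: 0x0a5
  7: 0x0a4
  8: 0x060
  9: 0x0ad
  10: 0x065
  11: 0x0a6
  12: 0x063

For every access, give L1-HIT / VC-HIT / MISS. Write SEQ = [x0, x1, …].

0: 0x62 (blk 6, set 0) → MISS  vc=[]
1: 0x6a (blk 6, set 0) → L1-HIT  vc=[]
2: 0x6c (blk 6, set 0) → L1-HIT  vc=[]
3: 0x64 (blk 6, set 0) → L1-HIT  vc=[]
4: 0x6b (blk 6, set 0) → L1-HIT  vc=[]
5: 0x6b (blk 6, set 0) → L1-HIT  vc=[]
6: 0xa5 (blk 10, set 0) → MISS  vc=[6]
7: 0xa4 (blk 10, set 0) → L1-HIT  vc=[6]
8: 0x60 (blk 6, set 0) → VC-HIT  vc=[10]
9: 0xad (blk 10, set 0) → VC-HIT  vc=[6]
10: 0x65 (blk 6, set 0) → VC-HIT  vc=[10]
11: 0xa6 (blk 10, set 0) → VC-HIT  vc=[6]
12: 0x63 (blk 6, set 0) → VC-HIT  vc=[10]

SEQ = [MISS, L1-HIT, L1-HIT, L1-HIT, L1-HIT, L1-HIT, MISS, L1-HIT, VC-HIT, VC-HIT, VC-HIT, VC-HIT, VC-HIT]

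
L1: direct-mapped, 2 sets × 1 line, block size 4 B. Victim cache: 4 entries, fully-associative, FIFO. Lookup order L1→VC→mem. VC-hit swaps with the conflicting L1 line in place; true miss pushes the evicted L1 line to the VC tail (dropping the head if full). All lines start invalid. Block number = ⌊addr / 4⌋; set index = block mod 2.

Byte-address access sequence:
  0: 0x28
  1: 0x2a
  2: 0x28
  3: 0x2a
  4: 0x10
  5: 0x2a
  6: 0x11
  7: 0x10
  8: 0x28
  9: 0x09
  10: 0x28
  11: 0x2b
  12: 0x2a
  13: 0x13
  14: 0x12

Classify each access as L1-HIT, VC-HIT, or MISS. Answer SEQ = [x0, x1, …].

0: 0x28 (blk 10, set 0) → MISS  vc=[]
1: 0x2a (blk 10, set 0) → L1-HIT  vc=[]
2: 0x28 (blk 10, set 0) → L1-HIT  vc=[]
3: 0x2a (blk 10, set 0) → L1-HIT  vc=[]
4: 0x10 (blk 4, set 0) → MISS  vc=[10]
5: 0x2a (blk 10, set 0) → VC-HIT  vc=[4]
6: 0x11 (blk 4, set 0) → VC-HIT  vc=[10]
7: 0x10 (blk 4, set 0) → L1-HIT  vc=[10]
8: 0x28 (blk 10, set 0) → VC-HIT  vc=[4]
9: 0x9 (blk 2, set 0) → MISS  vc=[4, 10]
10: 0x28 (blk 10, set 0) → VC-HIT  vc=[4, 2]
11: 0x2b (blk 10, set 0) → L1-HIT  vc=[4, 2]
12: 0x2a (blk 10, set 0) → L1-HIT  vc=[4, 2]
13: 0x13 (blk 4, set 0) → VC-HIT  vc=[10, 2]
14: 0x12 (blk 4, set 0) → L1-HIT  vc=[10, 2]

SEQ = [MISS, L1-HIT, L1-HIT, L1-HIT, MISS, VC-HIT, VC-HIT, L1-HIT, VC-HIT, MISS, VC-HIT, L1-HIT, L1-HIT, VC-HIT, L1-HIT]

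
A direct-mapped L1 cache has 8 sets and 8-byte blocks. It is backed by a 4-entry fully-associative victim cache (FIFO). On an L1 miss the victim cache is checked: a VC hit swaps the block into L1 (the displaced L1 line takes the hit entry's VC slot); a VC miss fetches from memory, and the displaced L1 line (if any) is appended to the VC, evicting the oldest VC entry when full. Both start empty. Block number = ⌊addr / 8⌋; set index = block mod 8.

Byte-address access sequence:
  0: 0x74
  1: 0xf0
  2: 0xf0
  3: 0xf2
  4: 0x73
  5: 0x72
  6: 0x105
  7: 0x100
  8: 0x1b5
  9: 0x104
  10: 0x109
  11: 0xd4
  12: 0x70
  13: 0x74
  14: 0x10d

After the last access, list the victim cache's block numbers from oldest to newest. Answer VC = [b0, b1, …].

  [0] addr=0x74 blk=14 s=6: MISS | VC []
  [1] addr=0xf0 blk=30 s=6: MISS | VC [14]
  [2] addr=0xf0 blk=30 s=6: L1-HIT | VC [14]
  [3] addr=0xf2 blk=30 s=6: L1-HIT | VC [14]
  [4] addr=0x73 blk=14 s=6: VC-HIT | VC [30]
  [5] addr=0x72 blk=14 s=6: L1-HIT | VC [30]
  [6] addr=0x105 blk=32 s=0: MISS | VC [30]
  [7] addr=0x100 blk=32 s=0: L1-HIT | VC [30]
  [8] addr=0x1b5 blk=54 s=6: MISS | VC [30, 14]
  [9] addr=0x104 blk=32 s=0: L1-HIT | VC [30, 14]
  [10] addr=0x109 blk=33 s=1: MISS | VC [30, 14]
  [11] addr=0xd4 blk=26 s=2: MISS | VC [30, 14]
  [12] addr=0x70 blk=14 s=6: VC-HIT | VC [30, 54]
  [13] addr=0x74 blk=14 s=6: L1-HIT | VC [30, 54]
  [14] addr=0x10d blk=33 s=1: L1-HIT | VC [30, 54]

VC = [30, 54]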